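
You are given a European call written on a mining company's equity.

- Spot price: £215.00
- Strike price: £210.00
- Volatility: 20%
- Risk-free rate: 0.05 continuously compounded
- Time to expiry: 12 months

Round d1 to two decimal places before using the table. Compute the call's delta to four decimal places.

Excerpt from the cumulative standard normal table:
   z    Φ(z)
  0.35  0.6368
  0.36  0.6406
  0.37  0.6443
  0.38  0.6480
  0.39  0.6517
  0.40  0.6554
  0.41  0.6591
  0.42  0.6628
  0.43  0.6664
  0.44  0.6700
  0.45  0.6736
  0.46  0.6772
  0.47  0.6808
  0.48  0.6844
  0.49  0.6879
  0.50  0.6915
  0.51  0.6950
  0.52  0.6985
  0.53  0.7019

0.6808

T = 1;  σ√T = 0.2000
d₁ = [ln(215/210) + (0.05 + 0.2²/2)·1] / 0.2000 = [0.0235 + 0.0700] / 0.2000 = 0.4677 ⇒ 0.47
N(d₁) = N(0.47) = 0.6808
Δ_call = N(d₁) = 0.6808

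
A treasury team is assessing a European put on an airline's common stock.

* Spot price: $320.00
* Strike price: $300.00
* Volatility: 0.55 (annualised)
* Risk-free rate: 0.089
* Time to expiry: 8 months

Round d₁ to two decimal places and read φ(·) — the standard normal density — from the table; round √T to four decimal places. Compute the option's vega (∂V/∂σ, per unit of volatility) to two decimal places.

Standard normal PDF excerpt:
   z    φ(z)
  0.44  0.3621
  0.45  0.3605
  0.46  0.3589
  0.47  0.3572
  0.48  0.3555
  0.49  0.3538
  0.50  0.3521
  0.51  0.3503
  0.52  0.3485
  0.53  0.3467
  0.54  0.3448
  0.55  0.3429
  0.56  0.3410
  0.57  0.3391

T = 0.6667;  σ√T = 0.4491
ln(S/K) + (r + σ²/2)T = ln(320/300) + (0.089 + 0.55²/2)·0.6667 = 0.0645 + 0.1602 = 0.2247
d₁ = 0.2247 / 0.4491 = 0.5004 → 0.50
√T = √0.6667 = 0.8165
φ(d₁) = φ(0.50) = 0.3521
vega = S·φ(d₁)·√T = 320·0.3521·0.8165 = 91.9967

92.00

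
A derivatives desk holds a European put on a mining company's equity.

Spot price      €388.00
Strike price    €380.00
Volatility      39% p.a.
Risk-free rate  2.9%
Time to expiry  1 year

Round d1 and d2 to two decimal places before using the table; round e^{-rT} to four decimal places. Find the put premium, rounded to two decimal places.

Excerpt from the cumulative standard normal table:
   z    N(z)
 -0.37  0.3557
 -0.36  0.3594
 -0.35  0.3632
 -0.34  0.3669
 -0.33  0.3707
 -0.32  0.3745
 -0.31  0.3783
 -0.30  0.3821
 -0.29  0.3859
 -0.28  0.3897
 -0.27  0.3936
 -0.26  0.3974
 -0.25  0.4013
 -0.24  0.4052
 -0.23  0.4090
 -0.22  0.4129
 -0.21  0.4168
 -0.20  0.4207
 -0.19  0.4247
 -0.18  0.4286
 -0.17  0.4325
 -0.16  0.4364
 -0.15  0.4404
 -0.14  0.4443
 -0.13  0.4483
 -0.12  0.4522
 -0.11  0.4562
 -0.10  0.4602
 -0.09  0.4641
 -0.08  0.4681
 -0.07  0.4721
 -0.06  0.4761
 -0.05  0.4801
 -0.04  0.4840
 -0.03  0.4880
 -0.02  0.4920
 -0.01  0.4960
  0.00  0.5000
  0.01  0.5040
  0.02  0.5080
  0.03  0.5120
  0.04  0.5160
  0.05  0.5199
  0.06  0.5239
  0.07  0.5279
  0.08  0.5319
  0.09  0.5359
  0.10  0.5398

€49.56

T = 1;  σ√T = 0.3900
d₁ = [ln(388/380) + (0.029 + 0.39²/2)·1] / 0.3900 = [0.0208 + 0.1051] / 0.3900 = 0.3228 → 0.32
d₂ = d₁ − σ√T = 0.3228 − 0.3900 = -0.0672 → -0.07
e^(−rT) = e^(−0.029·1) = 0.9714
N(−d₂) = N(0.07) = 0.5279;  N(−d₁) = N(-0.32) = 0.3745
P = 380·0.9714·0.5279 − 388·0.3745 = 194.8648 − 145.3060 = 49.5588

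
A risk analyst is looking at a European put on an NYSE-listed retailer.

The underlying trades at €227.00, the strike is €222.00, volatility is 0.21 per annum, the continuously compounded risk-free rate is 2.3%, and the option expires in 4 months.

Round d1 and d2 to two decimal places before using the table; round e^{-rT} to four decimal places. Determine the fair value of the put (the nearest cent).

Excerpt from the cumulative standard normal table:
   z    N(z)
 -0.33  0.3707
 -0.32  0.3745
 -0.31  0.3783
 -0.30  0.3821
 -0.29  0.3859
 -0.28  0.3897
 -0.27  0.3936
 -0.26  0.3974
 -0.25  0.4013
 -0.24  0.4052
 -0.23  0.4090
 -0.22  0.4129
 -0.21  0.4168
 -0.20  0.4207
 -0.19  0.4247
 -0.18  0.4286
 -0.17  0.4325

€7.69

T = 0.3333;  σ√T = 0.1212
ln(S/K) + (r + σ²/2)T = ln(227/222) + (0.023 + 0.21²/2)·0.3333 = 0.0223 + 0.0150 = 0.0373
d₁ = 0.0373 / 0.1212 = 0.3076 ≈ 0.31
d₂ = d₁ − σ√T = 0.3076 − 0.1212 = 0.1863 ≈ 0.19
e^(−rT) = e^(−0.023·0.3333) = 0.9924
N(−d₂) = N(-0.19) = 0.4247;  N(−d₁) = N(-0.31) = 0.3783
P = 222·0.9924·0.4247 − 227·0.3783 = 93.5668 − 85.8741 = 7.6927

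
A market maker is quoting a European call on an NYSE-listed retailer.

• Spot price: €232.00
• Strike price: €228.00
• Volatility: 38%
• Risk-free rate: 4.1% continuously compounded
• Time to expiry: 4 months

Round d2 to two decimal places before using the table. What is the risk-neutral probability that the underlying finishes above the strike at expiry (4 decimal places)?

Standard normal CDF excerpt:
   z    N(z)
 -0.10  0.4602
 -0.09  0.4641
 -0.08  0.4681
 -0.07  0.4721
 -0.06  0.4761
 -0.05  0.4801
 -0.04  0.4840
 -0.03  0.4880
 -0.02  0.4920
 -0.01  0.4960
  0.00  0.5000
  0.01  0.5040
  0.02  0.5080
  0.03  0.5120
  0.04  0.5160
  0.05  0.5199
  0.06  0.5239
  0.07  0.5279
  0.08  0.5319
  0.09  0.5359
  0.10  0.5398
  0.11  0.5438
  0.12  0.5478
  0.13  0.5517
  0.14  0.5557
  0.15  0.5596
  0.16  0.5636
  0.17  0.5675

0.5120

σ√T = 0.38·√0.3333 = 0.2194
d₁ = [ln(232/228) + (0.041 + ½·0.38²)·0.3333] / (σ√T) = (0.0174 + 0.0377) / 0.2194 = 0.2513 → 0.25
d₂ = 0.2513 − 0.2194 = 0.0319 → 0.03
Risk-neutral Pr[S_T > K] = N(d₂) = N(0.03) = 0.5120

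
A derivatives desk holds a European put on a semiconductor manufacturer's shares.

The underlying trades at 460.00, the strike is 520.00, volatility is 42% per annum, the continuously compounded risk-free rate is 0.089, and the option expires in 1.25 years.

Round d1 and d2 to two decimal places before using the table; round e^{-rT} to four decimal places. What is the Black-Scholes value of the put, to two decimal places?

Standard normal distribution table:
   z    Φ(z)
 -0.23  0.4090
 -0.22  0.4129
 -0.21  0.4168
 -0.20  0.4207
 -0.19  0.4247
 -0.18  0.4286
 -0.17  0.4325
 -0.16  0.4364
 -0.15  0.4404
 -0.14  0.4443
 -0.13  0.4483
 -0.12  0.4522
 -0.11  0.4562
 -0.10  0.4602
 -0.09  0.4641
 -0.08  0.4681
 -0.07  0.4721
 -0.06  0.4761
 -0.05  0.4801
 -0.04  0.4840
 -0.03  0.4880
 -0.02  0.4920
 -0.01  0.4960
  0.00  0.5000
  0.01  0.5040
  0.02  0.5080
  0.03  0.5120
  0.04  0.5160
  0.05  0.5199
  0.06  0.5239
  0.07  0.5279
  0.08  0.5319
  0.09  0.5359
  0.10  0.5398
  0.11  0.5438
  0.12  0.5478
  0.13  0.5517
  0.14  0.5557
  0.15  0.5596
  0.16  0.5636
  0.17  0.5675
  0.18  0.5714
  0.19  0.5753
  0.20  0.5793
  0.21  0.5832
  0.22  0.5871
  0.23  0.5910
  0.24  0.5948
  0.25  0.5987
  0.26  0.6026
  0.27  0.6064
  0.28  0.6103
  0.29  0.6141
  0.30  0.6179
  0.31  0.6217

88.63

σ√T = 0.42 × 1.1180 = 0.4696
d₁ = [ln(460/520) + (0.089 + ½·0.42²)·1.25] / (σ√T) = (-0.1226 + 0.2215) / 0.4696 = 0.2106 ≈ 0.21
d₂ = 0.2106 − 0.4696 = -0.2590 ≈ -0.26
e^(−rT) = e^(−0.089·1.25) = 0.8947
P = 520·0.8947·N(0.26) − 460·N(-0.21) = 520·0.8947·0.6026 − 460·0.4168 = 280.3560 − 191.7280 = 88.6280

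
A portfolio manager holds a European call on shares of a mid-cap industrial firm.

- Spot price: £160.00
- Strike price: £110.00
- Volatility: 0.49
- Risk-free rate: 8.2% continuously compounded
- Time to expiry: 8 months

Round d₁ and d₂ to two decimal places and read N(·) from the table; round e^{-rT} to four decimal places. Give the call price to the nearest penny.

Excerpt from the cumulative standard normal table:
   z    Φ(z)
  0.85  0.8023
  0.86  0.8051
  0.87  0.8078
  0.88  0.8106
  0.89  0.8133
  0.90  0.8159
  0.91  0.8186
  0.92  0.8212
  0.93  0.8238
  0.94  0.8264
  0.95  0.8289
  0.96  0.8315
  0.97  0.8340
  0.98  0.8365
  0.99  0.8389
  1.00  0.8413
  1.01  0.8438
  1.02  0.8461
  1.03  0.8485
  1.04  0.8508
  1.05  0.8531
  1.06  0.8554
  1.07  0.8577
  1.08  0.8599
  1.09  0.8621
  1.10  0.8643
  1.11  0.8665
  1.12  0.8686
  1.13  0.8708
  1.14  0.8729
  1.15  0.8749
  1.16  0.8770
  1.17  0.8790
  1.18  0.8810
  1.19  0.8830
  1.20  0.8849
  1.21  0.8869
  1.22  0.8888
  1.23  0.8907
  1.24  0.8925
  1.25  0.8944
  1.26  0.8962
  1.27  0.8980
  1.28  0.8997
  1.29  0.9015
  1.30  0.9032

σ√T = 0.49 × 0.8165 = 0.4001
d₁ = [ln(160/110) + (0.082 + ½·0.49²)·0.6667] / (σ√T) = (0.3747 + 0.1347) / 0.4001 = 1.2732 ≈ 1.27
d₂ = 1.2732 − 0.4001 = 0.8731 ≈ 0.87
exp(−rT) = exp(−0.082·0.6667) = 0.9468
N(d₁) = N(1.27) = 0.8980;  N(d₂) = N(0.87) = 0.8078
C = 160·0.8980 − 110·0.9468·0.8078 = 143.6800 − 84.1308 = 59.5492

£59.55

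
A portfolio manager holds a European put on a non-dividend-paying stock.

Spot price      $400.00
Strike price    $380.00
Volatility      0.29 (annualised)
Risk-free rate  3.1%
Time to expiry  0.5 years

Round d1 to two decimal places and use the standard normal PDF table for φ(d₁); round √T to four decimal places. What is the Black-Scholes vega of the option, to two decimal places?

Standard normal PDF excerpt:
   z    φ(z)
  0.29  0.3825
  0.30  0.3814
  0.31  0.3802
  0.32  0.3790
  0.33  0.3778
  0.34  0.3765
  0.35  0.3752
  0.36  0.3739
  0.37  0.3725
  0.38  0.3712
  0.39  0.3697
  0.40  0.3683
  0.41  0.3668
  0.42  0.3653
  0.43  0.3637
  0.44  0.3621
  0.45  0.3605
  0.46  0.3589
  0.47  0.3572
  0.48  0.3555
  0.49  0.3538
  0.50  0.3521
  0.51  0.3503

102.87

σ√T = 0.29·√0.5 = 0.2051
d₁ = [ln(400/380) + (0.031 + 0.29²/2)·0.5] / 0.2051 = [0.0513 + 0.0365] / 0.2051 = 0.4283 ≈ 0.43
√T = √0.5 = 0.7071
φ(d₁) = φ(0.43) = 0.3637
vega = S·φ(d₁)·√T = 400·0.3637·0.7071 = 102.8689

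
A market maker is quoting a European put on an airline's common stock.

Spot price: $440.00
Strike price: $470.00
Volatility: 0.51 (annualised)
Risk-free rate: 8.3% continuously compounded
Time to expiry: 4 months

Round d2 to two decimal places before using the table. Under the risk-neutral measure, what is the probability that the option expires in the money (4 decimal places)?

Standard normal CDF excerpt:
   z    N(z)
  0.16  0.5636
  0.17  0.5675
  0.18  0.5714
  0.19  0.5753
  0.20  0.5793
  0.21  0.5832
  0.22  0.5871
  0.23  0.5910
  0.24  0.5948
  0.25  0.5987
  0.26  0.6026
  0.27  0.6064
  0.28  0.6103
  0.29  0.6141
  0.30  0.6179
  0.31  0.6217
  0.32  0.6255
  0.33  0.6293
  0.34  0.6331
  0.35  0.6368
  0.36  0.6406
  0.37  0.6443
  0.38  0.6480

T = 0.3333;  σ√T = 0.2944
d₁ = [ln(440/470) + (0.083 + 0.51²/2)·0.3333] / 0.2944 = [-0.0660 + 0.0710] / 0.2944 = 0.0172 → 0.02
d₂ = d₁ − σ√T = 0.0172 − 0.2944 = -0.2773 → -0.28
Risk-neutral Pr[S_T < K] = N(−d₂) = N(0.28) = 0.6103

0.6103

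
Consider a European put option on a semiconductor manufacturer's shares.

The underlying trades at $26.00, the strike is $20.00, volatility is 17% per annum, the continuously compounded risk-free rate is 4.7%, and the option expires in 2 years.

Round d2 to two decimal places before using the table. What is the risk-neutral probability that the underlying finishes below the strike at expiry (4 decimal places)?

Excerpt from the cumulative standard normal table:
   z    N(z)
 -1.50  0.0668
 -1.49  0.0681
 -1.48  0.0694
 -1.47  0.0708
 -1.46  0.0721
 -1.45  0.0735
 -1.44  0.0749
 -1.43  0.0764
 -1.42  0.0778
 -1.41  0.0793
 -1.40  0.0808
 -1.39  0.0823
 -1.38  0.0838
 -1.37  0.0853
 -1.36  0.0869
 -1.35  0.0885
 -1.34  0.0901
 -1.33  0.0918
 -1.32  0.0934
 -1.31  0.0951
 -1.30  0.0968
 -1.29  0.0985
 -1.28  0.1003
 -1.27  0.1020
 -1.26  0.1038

σ√T = 0.17·√2 = 0.2404
d₁ = [ln(26/20) + (0.047 + 0.17²/2)·2] / 0.2404 = [0.2624 + 0.1229] / 0.2404 = 1.6025 → 1.60
d₂ = d₁ − σ√T = 1.6025 − 0.2404 = 1.3621 → 1.36
Risk-neutral Pr[S_T < K] = N(−d₂) = N(-1.36) = 0.0869

0.0869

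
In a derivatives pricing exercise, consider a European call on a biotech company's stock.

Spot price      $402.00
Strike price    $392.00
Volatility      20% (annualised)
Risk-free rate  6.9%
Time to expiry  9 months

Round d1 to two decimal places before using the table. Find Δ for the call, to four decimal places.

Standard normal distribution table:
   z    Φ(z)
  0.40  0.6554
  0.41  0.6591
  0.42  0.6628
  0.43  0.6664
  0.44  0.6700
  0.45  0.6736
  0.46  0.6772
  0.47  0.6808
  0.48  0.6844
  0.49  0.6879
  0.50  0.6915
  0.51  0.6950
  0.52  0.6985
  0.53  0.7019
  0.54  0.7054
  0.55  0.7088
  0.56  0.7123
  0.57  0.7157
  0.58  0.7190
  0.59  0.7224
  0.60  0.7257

σ√T = 0.2 × 0.8660 = 0.1732
d₁ = [ln(402/392) + (0.069 + 0.2²/2)·0.75] / 0.1732 = [0.0252 + 0.0668] / 0.1732 = 0.5308 ⇒ 0.53
N(d₁) = N(0.53) = 0.7019
Δ_call = N(d₁) = 0.7019

0.7019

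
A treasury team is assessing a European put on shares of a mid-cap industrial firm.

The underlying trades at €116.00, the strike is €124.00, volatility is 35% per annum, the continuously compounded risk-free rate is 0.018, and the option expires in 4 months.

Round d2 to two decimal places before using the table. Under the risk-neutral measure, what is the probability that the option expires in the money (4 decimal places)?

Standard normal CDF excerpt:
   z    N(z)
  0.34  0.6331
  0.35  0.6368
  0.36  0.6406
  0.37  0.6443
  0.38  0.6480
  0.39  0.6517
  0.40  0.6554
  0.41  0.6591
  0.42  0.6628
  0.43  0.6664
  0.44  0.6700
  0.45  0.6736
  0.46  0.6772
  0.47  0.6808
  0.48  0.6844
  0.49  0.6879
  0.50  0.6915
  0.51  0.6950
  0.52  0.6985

σ√T = 0.35 × 0.5774 = 0.2021
d₁ = [ln(116/124) + (0.018 + 0.35²/2)·0.3333] / 0.2021 = [-0.0667 + 0.0264] / 0.2021 = -0.1993 ⇒ -0.20
d₂ = d₁ − σ√T = -0.1993 − 0.2021 = -0.4014 ⇒ -0.40
Pr(exercise) under Q = N(−d₂) = N(0.40) = 0.6554

0.6554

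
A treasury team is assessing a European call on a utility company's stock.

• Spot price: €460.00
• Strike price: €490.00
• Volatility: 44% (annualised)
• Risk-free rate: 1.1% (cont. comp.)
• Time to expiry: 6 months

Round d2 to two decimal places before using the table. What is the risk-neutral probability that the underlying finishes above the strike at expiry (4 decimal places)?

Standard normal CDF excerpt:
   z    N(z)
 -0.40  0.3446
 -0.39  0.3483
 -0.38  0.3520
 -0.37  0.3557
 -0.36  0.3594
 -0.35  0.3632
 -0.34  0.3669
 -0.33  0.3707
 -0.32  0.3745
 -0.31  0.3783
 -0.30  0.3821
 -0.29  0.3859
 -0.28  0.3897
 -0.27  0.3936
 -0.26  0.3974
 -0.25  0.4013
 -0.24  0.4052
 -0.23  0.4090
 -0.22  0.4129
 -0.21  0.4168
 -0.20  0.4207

0.3669

σ√T = 0.44·√0.5 = 0.3111
ln(S/K) + (r + σ²/2)T = ln(460/490) + (0.011 + 0.44²/2)·0.5 = -0.0632 + 0.0539 = -0.0093
d₁ = -0.0093 / 0.3111 = -0.0298 → -0.03
d₂ = d₁ − σ√T = -0.0298 − 0.3111 = -0.3410 → -0.34
Pr(exercise) under Q = N(d₂) = 0.3669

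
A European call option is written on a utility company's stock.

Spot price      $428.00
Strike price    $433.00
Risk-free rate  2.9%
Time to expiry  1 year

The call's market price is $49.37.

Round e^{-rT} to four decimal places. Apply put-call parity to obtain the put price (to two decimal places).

e^(−rT) = e^(−0.029·1) = 0.9714
Put-call parity: C − P = S − K·e^(−rT) = 428 − 433·0.9714 = 428 − 420.6162 = 7.3838
P = C − (C − P) = 49.37 − (7.3838) = 41.9862

$41.99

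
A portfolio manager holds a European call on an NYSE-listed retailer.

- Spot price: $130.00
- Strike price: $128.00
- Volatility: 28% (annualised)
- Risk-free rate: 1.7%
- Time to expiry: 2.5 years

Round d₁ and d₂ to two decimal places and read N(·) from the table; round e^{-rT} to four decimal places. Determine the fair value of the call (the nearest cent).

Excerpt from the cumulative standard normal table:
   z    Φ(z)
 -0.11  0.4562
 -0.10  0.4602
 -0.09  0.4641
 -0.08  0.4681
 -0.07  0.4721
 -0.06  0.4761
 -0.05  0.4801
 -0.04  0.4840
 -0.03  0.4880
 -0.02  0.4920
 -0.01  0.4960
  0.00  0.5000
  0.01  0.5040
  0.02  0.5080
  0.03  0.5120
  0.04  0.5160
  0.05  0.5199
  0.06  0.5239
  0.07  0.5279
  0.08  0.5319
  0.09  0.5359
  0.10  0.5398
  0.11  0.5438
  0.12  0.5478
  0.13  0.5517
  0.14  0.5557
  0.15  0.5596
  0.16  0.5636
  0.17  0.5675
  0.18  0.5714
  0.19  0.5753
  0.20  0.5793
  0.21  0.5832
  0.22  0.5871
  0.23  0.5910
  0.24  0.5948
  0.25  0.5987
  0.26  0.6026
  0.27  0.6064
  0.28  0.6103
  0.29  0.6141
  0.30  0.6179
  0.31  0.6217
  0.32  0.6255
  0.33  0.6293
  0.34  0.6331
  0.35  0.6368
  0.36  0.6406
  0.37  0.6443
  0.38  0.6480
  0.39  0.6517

T = 2.5;  σ√T = 0.4427
d₁ = [ln(130/128) + (0.017 + 0.28²/2)·2.5] / 0.4427 = [0.0155 + 0.1405] / 0.4427 = 0.3524 → 0.35
d₂ = d₁ − σ√T = 0.3524 − 0.4427 = -0.0903 → -0.09
exp(−rT) = exp(−0.017·2.5) = 0.9584
N(d₁) = N(0.35) = 0.6368;  N(d₂) = N(-0.09) = 0.4641
C = 130·0.6368 − 128·0.9584·0.4641 = 82.7840 − 56.9336 = 25.8504

$25.85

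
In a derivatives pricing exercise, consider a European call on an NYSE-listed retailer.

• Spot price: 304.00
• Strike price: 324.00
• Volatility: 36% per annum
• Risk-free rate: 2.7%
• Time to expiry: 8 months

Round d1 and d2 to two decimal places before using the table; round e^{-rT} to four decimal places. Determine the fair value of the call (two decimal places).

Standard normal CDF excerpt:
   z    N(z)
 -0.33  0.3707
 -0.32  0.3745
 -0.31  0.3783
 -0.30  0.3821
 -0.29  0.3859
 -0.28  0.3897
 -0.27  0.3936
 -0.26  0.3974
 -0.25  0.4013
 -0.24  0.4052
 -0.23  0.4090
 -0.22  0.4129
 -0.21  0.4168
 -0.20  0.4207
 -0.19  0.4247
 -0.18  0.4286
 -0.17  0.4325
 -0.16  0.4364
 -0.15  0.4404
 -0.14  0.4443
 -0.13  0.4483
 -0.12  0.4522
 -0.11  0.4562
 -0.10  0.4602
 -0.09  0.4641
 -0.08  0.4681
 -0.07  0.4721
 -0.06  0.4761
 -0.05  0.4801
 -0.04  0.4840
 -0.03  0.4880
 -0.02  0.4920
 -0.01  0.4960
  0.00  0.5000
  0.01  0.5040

29.19

T = 0.6667;  σ√T = 0.2939
d₁ = [ln(304/324) + (0.027 + 0.36²/2)·0.6667] / 0.2939 = [-0.0637 + 0.0612] / 0.2939 = -0.0086 ≈ -0.01
d₂ = d₁ − σ√T = -0.0086 − 0.2939 = -0.3025 ≈ -0.30
e^(−rT) = e^(−0.027·0.6667) = 0.9822
C = 304·N(-0.01) − 324·0.9822·N(-0.30) = 304·0.4960 − 324·0.9822·0.3821 = 150.7840 − 121.5968 = 29.1872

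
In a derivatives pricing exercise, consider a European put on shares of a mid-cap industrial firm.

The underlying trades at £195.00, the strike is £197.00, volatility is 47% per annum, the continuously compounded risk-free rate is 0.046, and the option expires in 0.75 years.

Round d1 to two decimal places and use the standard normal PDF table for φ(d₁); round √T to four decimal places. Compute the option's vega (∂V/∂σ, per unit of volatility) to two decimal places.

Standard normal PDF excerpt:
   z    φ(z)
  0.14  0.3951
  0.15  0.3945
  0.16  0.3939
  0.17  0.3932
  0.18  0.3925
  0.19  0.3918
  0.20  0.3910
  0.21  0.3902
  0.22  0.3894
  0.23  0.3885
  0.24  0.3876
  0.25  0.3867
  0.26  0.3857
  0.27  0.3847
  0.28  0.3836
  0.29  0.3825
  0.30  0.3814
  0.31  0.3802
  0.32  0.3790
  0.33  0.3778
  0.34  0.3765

σ√T = 0.47·√0.75 = 0.4070
d₁ = [ln(195/197) + (0.046 + 0.47²/2)·0.75] / 0.4070 = [-0.0102 + 0.1173] / 0.4070 = 0.2632 ≈ 0.26
√T = √0.75 = 0.8660
φ(d₁) = φ(0.26) = 0.3857
vega = S·φ(d₁)·√T = 195·0.3857·0.8660 = 65.1332
(The call has the same vega.)

65.13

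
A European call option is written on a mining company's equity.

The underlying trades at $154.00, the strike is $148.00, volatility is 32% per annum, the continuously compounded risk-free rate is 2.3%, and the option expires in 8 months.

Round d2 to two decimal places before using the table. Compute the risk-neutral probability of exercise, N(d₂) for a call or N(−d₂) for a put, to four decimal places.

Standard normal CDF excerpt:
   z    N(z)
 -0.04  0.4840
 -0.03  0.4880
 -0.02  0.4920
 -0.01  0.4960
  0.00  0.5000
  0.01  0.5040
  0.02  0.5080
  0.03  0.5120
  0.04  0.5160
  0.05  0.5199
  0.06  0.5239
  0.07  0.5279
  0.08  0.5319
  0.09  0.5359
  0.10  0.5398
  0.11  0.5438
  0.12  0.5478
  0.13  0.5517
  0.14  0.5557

0.5319

σ√T = 0.32·√0.6667 = 0.2613
ln(S/K) + (r + σ²/2)T = ln(154/148) + (0.023 + 0.32²/2)·0.6667 = 0.0397 + 0.0495 = 0.0892
d₁ = 0.0892 / 0.2613 = 0.3414 ≈ 0.34
d₂ = d₁ − σ√T = 0.3414 − 0.2613 = 0.0801 ≈ 0.08
Risk-neutral Pr[S_T > K] = N(d₂) = N(0.08) = 0.5319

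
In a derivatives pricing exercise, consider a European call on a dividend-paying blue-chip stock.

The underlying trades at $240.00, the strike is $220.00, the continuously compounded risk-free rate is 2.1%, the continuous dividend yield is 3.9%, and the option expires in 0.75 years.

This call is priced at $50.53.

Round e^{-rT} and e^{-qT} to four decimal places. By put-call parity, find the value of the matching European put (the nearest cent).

$34.01

exp(−qT) = exp(−0.039·0.75) = 0.9712;  exp(−rT) = exp(−0.021·0.75) = 0.9844
Put-call parity: C − P = S·e^(−qT) − K·e^(−rT) = 240·0.9712 − 220·0.9844 = 233.0880 − 216.5680 = 16.5200
P = C − (C − P) = 50.53 − (16.5200) = 34.0100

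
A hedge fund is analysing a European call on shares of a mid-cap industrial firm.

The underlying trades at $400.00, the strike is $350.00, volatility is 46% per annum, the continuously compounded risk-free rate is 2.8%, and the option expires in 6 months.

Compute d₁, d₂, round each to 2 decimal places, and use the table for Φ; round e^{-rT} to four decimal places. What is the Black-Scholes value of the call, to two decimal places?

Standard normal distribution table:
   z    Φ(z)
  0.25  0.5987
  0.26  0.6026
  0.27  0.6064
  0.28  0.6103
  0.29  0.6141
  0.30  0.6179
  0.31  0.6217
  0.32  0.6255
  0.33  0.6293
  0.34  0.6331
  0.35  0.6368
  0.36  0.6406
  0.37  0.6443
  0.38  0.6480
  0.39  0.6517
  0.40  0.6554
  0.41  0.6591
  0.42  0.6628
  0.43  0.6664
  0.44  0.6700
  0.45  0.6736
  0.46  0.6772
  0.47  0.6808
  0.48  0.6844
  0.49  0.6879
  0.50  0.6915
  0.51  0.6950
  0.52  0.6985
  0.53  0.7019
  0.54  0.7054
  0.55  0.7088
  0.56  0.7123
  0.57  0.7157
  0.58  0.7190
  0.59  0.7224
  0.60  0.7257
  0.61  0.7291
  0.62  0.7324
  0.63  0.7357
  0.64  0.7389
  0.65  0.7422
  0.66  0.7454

$81.01

σ√T = 0.46 × 0.7071 = 0.3253
d₁ = [ln(400/350) + (0.028 + 0.46²/2)·0.5] / 0.3253 = [0.1335 + 0.0669] / 0.3253 = 0.6162 ≈ 0.62
d₂ = d₁ − σ√T = 0.6162 − 0.3253 = 0.2909 ≈ 0.29
e^(−rT) = e^(−0.028·0.5) = 0.9861
C = 400·N(0.62) − 350·0.9861·N(0.29) = 400·0.7324 − 350·0.9861·0.6141 = 292.9600 − 211.9474 = 81.0126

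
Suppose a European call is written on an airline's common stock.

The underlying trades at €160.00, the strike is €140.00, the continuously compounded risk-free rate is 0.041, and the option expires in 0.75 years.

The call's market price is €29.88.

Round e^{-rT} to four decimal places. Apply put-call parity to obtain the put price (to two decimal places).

€5.64

exp(−rT) = exp(−0.041·0.75) = 0.9697
Put-call parity: C − P = S − K·e^(−rT) = 160 − 140·0.9697 = 160 − 135.7580 = 24.2420
P = C − (C − P) = 29.88 − (24.2420) = 5.6380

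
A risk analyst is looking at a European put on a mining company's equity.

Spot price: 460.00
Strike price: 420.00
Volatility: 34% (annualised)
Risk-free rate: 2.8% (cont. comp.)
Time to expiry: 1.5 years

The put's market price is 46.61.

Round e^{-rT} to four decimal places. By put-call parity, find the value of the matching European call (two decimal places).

103.87

e^(−rT) = e^(−0.028·1.5) = 0.9589
Put-call parity: C − P = S − K·e^(−rT) = 460 − 420·0.9589 = 460 − 402.7380 = 57.2620
C = P + (C − P) = 46.61 + (57.2620) = 103.8720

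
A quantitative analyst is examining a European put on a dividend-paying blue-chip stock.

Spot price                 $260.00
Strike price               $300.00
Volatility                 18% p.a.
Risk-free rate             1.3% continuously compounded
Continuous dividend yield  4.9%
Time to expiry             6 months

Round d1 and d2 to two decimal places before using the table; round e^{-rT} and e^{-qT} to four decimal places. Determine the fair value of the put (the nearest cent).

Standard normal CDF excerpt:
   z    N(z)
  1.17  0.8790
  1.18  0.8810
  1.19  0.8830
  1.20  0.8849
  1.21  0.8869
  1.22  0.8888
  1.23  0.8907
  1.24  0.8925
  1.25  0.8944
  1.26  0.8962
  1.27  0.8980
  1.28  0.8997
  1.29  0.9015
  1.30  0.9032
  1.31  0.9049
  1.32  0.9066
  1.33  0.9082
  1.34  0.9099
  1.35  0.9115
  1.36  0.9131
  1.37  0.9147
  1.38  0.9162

$46.18

T = 0.5;  σ√T = 0.1273
d₁ = [ln(260/300) + (0.013 − 0.049 + ½·0.18²)·0.5] / (σ√T) = (-0.1431 − 0.0099) / 0.1273 = -1.2021 ⇒ -1.20
d₂ = -1.2021 − 0.1273 = -1.3294 ⇒ -1.33
e^(−qT) = e^(−0.049·0.5) = 0.9758;  e^(−rT) = e^(−0.013·0.5) = 0.9935
N(−d₂) = N(1.33) = 0.9082;  N(−d₁) = N(1.20) = 0.8849
P = 300·0.9935·0.9082 − 260·0.9758·0.8849 = 270.6890 − 224.5062 = 46.1828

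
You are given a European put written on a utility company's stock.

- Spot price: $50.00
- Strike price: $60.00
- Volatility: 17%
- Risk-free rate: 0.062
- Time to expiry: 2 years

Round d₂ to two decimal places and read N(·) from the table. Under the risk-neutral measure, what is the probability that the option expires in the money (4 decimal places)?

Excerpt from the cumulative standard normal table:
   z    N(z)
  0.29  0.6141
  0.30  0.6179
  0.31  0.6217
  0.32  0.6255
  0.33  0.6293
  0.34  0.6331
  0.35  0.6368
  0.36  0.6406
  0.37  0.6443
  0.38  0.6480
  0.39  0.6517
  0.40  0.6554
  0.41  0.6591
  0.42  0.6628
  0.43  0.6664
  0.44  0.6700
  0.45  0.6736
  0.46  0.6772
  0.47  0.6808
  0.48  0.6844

0.6406

σ√T = 0.17 × 1.4142 = 0.2404
d₁ = [ln(50/60) + (0.062 + 0.17²/2)·2] / 0.2404 = [-0.1823 + 0.1529] / 0.2404 = -0.1224 → -0.12
d₂ = d₁ − σ√T = -0.1224 − 0.2404 = -0.3628 → -0.36
Risk-neutral Pr[S_T < K] = N(−d₂) = N(0.36) = 0.6406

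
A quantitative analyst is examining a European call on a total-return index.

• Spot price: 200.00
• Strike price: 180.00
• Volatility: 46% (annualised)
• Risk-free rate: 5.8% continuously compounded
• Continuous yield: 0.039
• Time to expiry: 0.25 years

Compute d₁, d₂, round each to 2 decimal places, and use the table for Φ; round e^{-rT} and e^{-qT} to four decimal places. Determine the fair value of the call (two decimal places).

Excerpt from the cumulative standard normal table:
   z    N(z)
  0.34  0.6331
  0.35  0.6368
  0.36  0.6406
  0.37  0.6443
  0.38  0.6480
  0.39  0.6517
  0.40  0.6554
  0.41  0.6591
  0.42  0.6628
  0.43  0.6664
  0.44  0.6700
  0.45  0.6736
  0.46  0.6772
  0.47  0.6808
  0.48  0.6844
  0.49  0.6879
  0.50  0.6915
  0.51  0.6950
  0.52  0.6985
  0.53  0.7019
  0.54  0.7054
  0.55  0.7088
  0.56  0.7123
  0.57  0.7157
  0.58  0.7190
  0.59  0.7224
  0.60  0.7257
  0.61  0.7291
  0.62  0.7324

29.43

T = 0.25;  σ√T = 0.2300
ln(S/K) + (r − q + σ²/2)T = ln(200/180) + (0.058 − 0.039 + 0.46²/2)·0.25 = 0.1054 + 0.0312 = 0.1366
d₁ = 0.1366 / 0.2300 = 0.5937 ⇒ 0.59
d₂ = d₁ − σ√T = 0.5937 − 0.2300 = 0.3637 ⇒ 0.36
e^(−qT) = e^(−0.039·0.25) = 0.9903;  e^(−rT) = e^(−0.058·0.25) = 0.9856
N(d₁) = N(0.59) = 0.7224;  N(d₂) = N(0.36) = 0.6406
C = 200·0.9903·0.7224 − 180·0.9856·0.6406 = 143.0785 − 113.6476 = 29.4310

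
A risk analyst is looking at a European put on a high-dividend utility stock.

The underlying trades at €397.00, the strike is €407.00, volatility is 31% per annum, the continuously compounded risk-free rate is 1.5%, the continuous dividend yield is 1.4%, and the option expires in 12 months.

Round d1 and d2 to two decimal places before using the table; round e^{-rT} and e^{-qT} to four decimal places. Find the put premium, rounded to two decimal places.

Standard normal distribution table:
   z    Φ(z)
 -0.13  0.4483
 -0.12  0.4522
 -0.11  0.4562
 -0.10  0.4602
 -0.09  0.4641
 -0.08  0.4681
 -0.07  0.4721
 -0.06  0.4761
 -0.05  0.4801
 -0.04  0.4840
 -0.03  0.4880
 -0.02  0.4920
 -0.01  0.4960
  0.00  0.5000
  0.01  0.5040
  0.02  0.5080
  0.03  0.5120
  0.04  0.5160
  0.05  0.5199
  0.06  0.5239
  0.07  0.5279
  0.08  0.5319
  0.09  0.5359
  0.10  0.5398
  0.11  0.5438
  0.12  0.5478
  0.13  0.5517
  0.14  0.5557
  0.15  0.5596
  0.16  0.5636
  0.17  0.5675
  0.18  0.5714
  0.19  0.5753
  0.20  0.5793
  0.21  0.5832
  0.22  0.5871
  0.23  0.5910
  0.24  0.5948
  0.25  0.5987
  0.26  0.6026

σ√T = 0.31·√1 = 0.3100
d₁ = [ln(397/407) + (0.015 − 0.014 + ½·0.31²)·1] / (σ√T) = (-0.0249 + 0.0491) / 0.3100 = 0.0780 ≈ 0.08
d₂ = 0.0780 − 0.3100 = -0.2320 ≈ -0.23
exp(−qT) = exp(−0.014·1) = 0.9861;  exp(−rT) = exp(−0.015·1) = 0.9851
N(−d₂) = N(0.23) = 0.5910;  N(−d₁) = N(-0.08) = 0.4681
P = 407·0.9851·0.5910 − 397·0.9861·0.4681 = 236.9530 − 183.2526 = 53.7004

€53.70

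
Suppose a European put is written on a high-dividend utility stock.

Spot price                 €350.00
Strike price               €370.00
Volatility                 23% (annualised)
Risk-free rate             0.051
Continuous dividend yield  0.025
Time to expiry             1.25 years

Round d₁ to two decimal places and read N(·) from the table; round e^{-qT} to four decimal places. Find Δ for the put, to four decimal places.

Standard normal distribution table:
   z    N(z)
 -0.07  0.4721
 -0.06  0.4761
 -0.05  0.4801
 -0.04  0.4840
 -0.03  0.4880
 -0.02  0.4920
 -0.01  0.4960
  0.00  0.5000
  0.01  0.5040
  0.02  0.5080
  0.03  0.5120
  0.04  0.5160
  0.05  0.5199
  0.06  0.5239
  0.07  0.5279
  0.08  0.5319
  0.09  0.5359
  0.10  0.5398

T = 1.25;  σ√T = 0.2571
d₁ = [ln(350/370) + (0.051 − 0.025 + ½·0.23²)·1.25] / (σ√T) = (-0.0556 + 0.0656) / 0.2571 = 0.0389 → 0.04
N(d₁) = N(0.04) = 0.5160
Δ_put = exp(−qT)·(N(d₁) − 1) = 0.9692·(0.5160 − 1) = -0.4691

-0.4691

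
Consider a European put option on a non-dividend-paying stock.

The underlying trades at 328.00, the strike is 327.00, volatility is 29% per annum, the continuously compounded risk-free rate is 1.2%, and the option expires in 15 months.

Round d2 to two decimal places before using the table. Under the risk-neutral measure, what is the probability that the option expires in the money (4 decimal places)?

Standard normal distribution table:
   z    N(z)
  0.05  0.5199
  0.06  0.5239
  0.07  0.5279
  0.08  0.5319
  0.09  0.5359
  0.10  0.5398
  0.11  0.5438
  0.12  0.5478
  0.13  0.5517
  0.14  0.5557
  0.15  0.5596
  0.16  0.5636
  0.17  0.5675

0.5438

T = 1.25;  σ√T = 0.3242
ln(S/K) + (r + σ²/2)T = ln(328/327) + (0.012 + 0.29²/2)·1.25 = 0.0031 + 0.0676 = 0.0706
d₁ = 0.0706 / 0.3242 = 0.2178 ⇒ 0.22
d₂ = d₁ − σ√T = 0.2178 − 0.3242 = -0.1064 ⇒ -0.11
Pr(exercise) under Q = N(−d₂) = N(0.11) = 0.5438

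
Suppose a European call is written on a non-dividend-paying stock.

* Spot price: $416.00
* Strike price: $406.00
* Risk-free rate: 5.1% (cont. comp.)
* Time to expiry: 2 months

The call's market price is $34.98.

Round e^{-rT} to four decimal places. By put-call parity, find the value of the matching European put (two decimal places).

exp(−rT) = exp(−0.051·0.1667) = 0.9915
Put-call parity: C − P = S − K·e^(−rT) = 416 − 406·0.9915 = 416 − 402.5490 = 13.4510
P = C − (C − P) = 34.98 − (13.4510) = 21.5290

$21.53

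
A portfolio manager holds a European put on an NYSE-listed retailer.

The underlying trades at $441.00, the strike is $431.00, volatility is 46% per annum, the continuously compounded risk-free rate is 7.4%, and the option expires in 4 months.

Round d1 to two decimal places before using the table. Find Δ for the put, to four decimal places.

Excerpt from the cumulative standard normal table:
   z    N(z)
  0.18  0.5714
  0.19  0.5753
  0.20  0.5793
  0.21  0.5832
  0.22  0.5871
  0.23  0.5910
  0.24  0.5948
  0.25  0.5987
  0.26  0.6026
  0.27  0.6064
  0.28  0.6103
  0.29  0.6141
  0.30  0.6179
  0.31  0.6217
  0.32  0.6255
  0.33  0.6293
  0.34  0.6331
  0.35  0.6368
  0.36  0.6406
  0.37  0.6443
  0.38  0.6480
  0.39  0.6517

T = 0.3333;  σ√T = 0.2656
d₁ = [ln(441/431) + (0.074 + ½·0.46²)·0.3333] / (σ√T) = (0.0229 + 0.0599) / 0.2656 = 0.3120 which rounds to 0.31
N(d₁) = N(0.31) = 0.6217
Δ_put = N(d₁) − 1 = 0.6217 − 1 = -0.3783

-0.3783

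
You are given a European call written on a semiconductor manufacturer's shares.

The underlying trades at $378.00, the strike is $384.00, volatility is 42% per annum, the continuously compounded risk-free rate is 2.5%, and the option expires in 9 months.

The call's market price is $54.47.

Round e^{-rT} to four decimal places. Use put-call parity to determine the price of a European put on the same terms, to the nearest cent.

$53.33

exp(−rT) = exp(−0.025·0.75) = 0.9814
Put-call parity: C − P = S − K·e^(−rT) = 378 − 384·0.9814 = 378 − 376.8576 = 1.1424
P = C − (C − P) = 54.47 − (1.1424) = 53.3276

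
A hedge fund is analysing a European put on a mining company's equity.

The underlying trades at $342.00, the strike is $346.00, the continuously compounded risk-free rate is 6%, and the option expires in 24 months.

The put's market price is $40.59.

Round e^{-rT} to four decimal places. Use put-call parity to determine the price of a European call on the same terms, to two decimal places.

exp(−rT) = exp(−0.06·2) = 0.8869
Put-call parity: C − P = S − K·e^(−rT) = 342 − 346·0.8869 = 342 − 306.8674 = 35.1326
C = P + (C − P) = 40.59 + (35.1326) = 75.7226

$75.72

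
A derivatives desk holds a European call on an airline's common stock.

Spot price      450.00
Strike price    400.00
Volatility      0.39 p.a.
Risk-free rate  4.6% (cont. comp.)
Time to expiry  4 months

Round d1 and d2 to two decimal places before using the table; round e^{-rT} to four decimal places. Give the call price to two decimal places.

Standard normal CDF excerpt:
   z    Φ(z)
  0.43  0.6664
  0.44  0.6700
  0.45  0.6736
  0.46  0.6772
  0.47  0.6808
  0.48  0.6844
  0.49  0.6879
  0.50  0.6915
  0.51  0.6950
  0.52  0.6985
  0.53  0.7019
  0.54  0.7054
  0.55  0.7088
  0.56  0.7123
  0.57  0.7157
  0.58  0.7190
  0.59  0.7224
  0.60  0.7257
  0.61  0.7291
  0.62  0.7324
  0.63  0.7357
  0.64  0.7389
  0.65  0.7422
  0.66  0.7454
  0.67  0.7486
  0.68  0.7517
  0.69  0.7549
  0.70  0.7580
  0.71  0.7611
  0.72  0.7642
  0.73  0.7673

71.50

T = 0.3333;  σ√T = 0.2252
d₁ = [ln(450/400) + (0.046 + ½·0.39²)·0.3333] / (σ√T) = (0.1178 + 0.0407) / 0.2252 = 0.7038 → 0.70
d₂ = 0.7038 − 0.2252 = 0.4786 → 0.48
e^(−rT) = e^(−0.046·0.3333) = 0.9848
N(d₁) = N(0.70) = 0.7580;  N(d₂) = N(0.48) = 0.6844
C = 450·0.7580 − 400·0.9848·0.6844 = 341.1000 − 269.5988 = 71.5012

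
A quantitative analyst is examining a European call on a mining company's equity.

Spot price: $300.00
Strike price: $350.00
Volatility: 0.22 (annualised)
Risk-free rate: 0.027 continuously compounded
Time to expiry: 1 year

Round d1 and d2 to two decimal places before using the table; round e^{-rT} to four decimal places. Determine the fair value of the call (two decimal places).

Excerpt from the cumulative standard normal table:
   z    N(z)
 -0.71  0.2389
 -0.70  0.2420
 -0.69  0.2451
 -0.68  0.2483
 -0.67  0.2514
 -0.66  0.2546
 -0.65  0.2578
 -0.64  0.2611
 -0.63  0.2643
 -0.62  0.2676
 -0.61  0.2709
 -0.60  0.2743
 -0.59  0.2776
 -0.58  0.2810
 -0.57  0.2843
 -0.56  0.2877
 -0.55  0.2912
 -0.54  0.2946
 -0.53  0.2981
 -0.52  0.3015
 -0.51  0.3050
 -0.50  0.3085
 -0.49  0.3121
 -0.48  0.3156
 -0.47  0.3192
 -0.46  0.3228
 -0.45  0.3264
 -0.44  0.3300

σ√T = 0.22 × 1.0000 = 0.2200
d₁ = [ln(300/350) + (0.027 + 0.22²/2)·1] / 0.2200 = [-0.1542 + 0.0512] / 0.2200 = -0.4680 ⇒ -0.47
d₂ = d₁ − σ√T = -0.4680 − 0.2200 = -0.6880 ⇒ -0.69
exp(−rT) = exp(−0.027·1) = 0.9734
N(d₁) = N(-0.47) = 0.3192;  N(d₂) = N(-0.69) = 0.2451
C = 300·0.3192 − 350·0.9734·0.2451 = 95.7600 − 83.5031 = 12.2569

$12.26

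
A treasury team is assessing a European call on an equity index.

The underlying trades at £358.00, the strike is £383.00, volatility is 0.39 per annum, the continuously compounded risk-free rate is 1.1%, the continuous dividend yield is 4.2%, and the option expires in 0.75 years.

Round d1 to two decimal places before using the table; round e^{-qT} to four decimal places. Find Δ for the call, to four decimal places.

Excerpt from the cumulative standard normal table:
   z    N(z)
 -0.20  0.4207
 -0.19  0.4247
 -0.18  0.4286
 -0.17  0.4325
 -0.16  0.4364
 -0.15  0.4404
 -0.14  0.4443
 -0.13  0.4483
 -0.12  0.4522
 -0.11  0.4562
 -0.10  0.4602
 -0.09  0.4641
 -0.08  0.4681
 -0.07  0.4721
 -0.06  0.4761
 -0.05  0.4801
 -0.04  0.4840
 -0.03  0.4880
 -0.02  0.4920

0.4459

σ√T = 0.39 × 0.8660 = 0.3377
d₁ = [ln(358/383) + (0.011 − 0.042 + ½·0.39²)·0.75] / (σ√T) = (-0.0675 + 0.0338) / 0.3377 = -0.0998 → -0.10
N(d₁) = N(-0.10) = 0.4602
Δ_call = e^(−qT)·N(d₁) = 0.9690·0.4602 = 0.4459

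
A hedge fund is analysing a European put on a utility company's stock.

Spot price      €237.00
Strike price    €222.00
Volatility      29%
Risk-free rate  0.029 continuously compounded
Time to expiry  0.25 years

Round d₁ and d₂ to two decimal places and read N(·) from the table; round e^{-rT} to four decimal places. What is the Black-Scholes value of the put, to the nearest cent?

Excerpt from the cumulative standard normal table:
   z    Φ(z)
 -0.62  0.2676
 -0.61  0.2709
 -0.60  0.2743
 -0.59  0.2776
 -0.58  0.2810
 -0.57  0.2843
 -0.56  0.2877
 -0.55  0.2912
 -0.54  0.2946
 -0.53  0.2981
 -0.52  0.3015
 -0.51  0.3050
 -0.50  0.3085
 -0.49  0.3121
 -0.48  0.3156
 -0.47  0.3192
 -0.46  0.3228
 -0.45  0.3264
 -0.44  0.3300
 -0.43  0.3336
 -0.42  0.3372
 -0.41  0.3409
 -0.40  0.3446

T = 0.25;  σ√T = 0.1450
d₁ = [ln(237/222) + (0.029 + ½·0.29²)·0.25] / (σ√T) = (0.0654 + 0.0178) / 0.1450 = 0.5734 ≈ 0.57
d₂ = 0.5734 − 0.1450 = 0.4284 ≈ 0.43
exp(−rT) = exp(−0.029·0.25) = 0.9928
P = 222·0.9928·N(-0.43) − 237·N(-0.57) = 222·0.9928·0.3336 − 237·0.2843 = 73.5260 − 67.3791 = 6.1469

€6.15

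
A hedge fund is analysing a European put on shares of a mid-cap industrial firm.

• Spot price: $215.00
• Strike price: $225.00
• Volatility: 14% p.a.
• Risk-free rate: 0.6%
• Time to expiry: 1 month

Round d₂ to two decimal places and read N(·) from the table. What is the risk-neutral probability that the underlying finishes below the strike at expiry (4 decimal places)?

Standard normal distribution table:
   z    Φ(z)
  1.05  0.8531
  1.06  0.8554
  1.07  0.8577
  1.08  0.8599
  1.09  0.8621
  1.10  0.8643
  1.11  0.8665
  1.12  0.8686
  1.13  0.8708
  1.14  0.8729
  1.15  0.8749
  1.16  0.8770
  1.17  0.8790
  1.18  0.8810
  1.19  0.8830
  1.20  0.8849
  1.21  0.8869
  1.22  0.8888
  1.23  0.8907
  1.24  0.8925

T = 0.08333;  σ√T = 0.0404
d₁ = [ln(215/225) + (0.006 + ½·0.14²)·0.08333] / (σ√T) = (-0.0455 + 0.0013) / 0.0404 = -1.0923 ≈ -1.09
d₂ = -1.0923 − 0.0404 = -1.1327 ≈ -1.13
Pr(exercise) under Q = N(−d₂) = N(1.13) = 0.8708

0.8708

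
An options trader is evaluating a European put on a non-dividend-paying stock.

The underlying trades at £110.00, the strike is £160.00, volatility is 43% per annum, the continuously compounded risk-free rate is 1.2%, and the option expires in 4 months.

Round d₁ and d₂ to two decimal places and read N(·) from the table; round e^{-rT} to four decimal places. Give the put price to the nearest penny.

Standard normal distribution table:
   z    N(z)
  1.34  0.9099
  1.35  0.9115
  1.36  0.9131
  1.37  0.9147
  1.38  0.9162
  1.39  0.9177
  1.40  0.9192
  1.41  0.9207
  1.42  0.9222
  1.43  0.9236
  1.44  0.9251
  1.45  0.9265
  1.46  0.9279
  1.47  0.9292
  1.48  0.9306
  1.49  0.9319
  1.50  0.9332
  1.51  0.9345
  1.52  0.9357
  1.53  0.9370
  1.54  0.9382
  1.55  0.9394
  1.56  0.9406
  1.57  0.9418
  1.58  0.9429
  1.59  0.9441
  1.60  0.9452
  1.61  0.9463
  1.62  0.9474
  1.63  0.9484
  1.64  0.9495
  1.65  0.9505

£50.36

σ√T = 0.43 × 0.5774 = 0.2483
d₁ = [ln(110/160) + (0.012 + 0.43²/2)·0.3333] / 0.2483 = [-0.3747 + 0.0348] / 0.2483 = -1.3690 ⇒ -1.37
d₂ = d₁ − σ√T = -1.3690 − 0.2483 = -1.6173 ⇒ -1.62
e^(−rT) = e^(−0.012·0.3333) = 0.9960
P = 160·0.9960·N(1.62) − 110·N(1.37) = 160·0.9960·0.9474 − 110·0.9147 = 150.9777 − 100.6170 = 50.3607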